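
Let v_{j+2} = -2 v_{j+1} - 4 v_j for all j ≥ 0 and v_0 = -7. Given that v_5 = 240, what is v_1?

-1

Let v_1 = y.
v_2 = 28 - 2y
v_3 = -56
v_4 = 8y
v_5 = 224 - 16y
So 224 - 16y = 240, giving y = -1.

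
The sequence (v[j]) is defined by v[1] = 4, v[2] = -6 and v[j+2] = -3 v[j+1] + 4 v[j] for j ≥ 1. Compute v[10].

v[3] = -3(-6) + 4(4) = 34
v[4] = -3(34) + 4(-6) = -126
v[5] = -3(-126) + 4(34) = 514
v[6] = -3(514) + 4(-126) = -2046
v[7] = -3(-2046) + 4(514) = 8194
v[8] = -3(8194) + 4(-2046) = -32766
v[9] = -3(-32766) + 4(8194) = 131074
v[10] = -3(131074) + 4(-32766) = -524286

-524286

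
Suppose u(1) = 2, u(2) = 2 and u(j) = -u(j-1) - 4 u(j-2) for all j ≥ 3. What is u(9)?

134

u(3) = -2 - 4·2 = -10
u(4) = -(-10) - 4·2 = 2
u(5) = -2 - 4·(-10) = 38
u(6) = -38 - 4·2 = -46
u(7) = -(-46) - 4·38 = -106
u(8) = -(-106) - 4·(-46) = 290
u(9) = -290 - 4·(-106) = 134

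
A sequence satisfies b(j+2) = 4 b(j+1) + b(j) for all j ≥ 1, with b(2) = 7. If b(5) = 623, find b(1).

Let b(1) = y.
b(3) = 28 + y
b(4) = 119 + 4y
b(5) = 504 + 17y
So 504 + 17y = 623, giving y = 7.

7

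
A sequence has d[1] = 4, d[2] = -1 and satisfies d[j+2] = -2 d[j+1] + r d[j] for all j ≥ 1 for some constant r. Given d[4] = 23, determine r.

-3

d[3] = 2 + 4r
d[4] = -4 - 9r
So -4 - 9r = 23, giving r = -3.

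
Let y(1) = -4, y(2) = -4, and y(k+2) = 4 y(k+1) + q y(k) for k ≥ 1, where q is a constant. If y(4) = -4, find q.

y(3) = -16 - 4q
y(4) = -64 - 20q
So -64 - 20q = -4, giving q = -3.

-3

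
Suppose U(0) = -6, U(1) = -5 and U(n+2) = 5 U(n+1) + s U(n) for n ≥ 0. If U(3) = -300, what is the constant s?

U(2) = -25 - 6s
U(3) = -125 - 35s
So -125 - 35s = -300, giving s = 5.

5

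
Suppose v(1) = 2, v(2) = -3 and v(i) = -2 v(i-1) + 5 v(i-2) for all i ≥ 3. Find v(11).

287256

v(3) = -2(-3) + 5(2) = 16
v(4) = -2(16) + 5(-3) = -47
v(5) = -2(-47) + 5(16) = 174
v(6) = -2(174) + 5(-47) = -583
v(7) = -2(-583) + 5(174) = 2036
v(8) = -2(2036) + 5(-583) = -6987
v(9) = -2(-6987) + 5(2036) = 24154
v(10) = -2(24154) + 5(-6987) = -83243
v(11) = -2(-83243) + 5(24154) = 287256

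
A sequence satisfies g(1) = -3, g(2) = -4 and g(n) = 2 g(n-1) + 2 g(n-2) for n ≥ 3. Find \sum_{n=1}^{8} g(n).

-3205

g(3) = 2(-4) + 2(-3) = -14
g(4) = 2(-14) + 2(-4) = -36
g(5) = 2(-36) + 2(-14) = -100
g(6) = 2(-100) + 2(-36) = -272
g(7) = 2(-272) + 2(-100) = -744
g(8) = 2(-744) + 2(-272) = -2032
Sum = (-3) + (-4) + (-14) + (-36) + (-100) + (-272) + (-744) + (-2032) = -3205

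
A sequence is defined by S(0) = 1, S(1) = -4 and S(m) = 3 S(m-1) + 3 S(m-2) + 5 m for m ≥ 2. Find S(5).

166

S(2) = 3·(-4) + 3·1 + 10 = 1
S(3) = 3·1 + 3·(-4) + 15 = 6
S(4) = 3·6 + 3·1 + 20 = 41
S(5) = 3·41 + 3·6 + 25 = 166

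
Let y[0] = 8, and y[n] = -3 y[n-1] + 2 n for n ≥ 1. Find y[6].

5562

y[1] = -3(8) + 2 = -22
y[2] = -3(-22) + 4 = 70
y[3] = -3(70) + 6 = -204
y[4] = -3(-204) + 8 = 620
y[5] = -3(620) + 10 = -1850
y[6] = -3(-1850) + 12 = 5562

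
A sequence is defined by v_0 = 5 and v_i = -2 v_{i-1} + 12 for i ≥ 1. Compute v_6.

v_1 = -2*5 + 12 = 2
v_2 = -2*2 + 12 = 8
v_3 = -2*8 + 12 = -4
v_4 = -2*(-4) + 12 = 20
v_5 = -2*20 + 12 = -28
v_6 = -2*(-28) + 12 = 68

68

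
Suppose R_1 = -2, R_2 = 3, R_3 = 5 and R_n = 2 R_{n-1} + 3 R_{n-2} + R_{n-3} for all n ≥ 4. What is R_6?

160

R_4 = 2*5 + 3*3 + (-2) = 17
R_5 = 2*17 + 3*5 + 3 = 52
R_6 = 2*52 + 3*17 + 5 = 160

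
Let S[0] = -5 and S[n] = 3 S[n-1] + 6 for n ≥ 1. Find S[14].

-9565941

The fixed point is 6/(1 - 3) = -3, so S[n] + 3 = 3(S[n-1] + 3).
Hence S[n] = -2·3^n - 3.
S[14] = -2·3^{14} - 3 = -2·4782969 - 3 = -9565941.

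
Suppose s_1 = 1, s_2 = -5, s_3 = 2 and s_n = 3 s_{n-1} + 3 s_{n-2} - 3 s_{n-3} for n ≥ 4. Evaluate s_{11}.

s_4 = 3*2 + 3*(-5) - 3*1 = -12
s_5 = 3*(-12) + 3*2 - 3*(-5) = -15
s_6 = 3*(-15) + 3*(-12) - 3*2 = -87
s_7 = 3*(-87) + 3*(-15) - 3*(-12) = -270
s_8 = 3*(-270) + 3*(-87) - 3*(-15) = -1026
s_9 = 3*(-1026) + 3*(-270) - 3*(-87) = -3627
s_{10} = 3*(-3627) + 3*(-1026) - 3*(-270) = -13149
s_{11} = 3*(-13149) + 3*(-3627) - 3*(-1026) = -47250

-47250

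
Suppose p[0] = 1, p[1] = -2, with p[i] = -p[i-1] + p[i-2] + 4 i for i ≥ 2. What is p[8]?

p[2] = -(-2) + 1 + 8 = 11
p[3] = -11 + (-2) + 12 = -1
p[4] = -(-1) + 11 + 16 = 28
p[5] = -28 + (-1) + 20 = -9
p[6] = -(-9) + 28 + 24 = 61
p[7] = -61 + (-9) + 28 = -42
p[8] = -(-42) + 61 + 32 = 135

135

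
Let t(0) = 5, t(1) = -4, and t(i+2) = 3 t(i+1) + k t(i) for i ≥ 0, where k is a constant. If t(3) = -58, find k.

t(2) = -12 + 5k
t(3) = -36 + 11k
So -36 + 11k = -58, giving k = -2.

-2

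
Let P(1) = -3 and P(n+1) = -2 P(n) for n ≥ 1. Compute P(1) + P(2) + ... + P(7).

-129

P(2) = -2·(-3) = 6
P(3) = -2·6 = -12
P(4) = -2·(-12) = 24
P(5) = -2·24 = -48
P(6) = -2·(-48) = 96
P(7) = -2·96 = -192
Sum = (-3) + 6 + (-12) + 24 + (-48) + 96 + (-192) = -129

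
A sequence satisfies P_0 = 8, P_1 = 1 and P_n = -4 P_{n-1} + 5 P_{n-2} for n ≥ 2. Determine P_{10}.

11393236

P_2 = -4*1 + 5*8 = 36
P_3 = -4*36 + 5*1 = -139
P_4 = -4*(-139) + 5*36 = 736
P_5 = -4*736 + 5*(-139) = -3639
P_6 = -4*(-3639) + 5*736 = 18236
P_7 = -4*18236 + 5*(-3639) = -91139
P_8 = -4*(-91139) + 5*18236 = 455736
P_9 = -4*455736 + 5*(-91139) = -2278639
P_{10} = -4*(-2278639) + 5*455736 = 11393236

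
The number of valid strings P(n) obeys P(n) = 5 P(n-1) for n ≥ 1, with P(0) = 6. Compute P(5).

P(1) = 5*6 = 30
P(2) = 5*30 = 150
P(3) = 5*150 = 750
P(4) = 5*750 = 3750
P(5) = 5*3750 = 18750

18750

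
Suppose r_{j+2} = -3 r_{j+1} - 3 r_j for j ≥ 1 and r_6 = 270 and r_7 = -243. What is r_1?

Rearranging, r_{j-2} = (r_j + 3 r_{j-1}) / -3.
r_5 = (-243 + 3·270) / -3 = 567/-3 = -189
r_4 = (270 + 3·(-189)) / -3 = -297/-3 = 99
r_3 = (-189 + 3·99) / -3 = 108/-3 = -36
r_2 = (99 + 3·(-36)) / -3 = -9/-3 = 3
r_1 = (-36 + 3·3) / -3 = -27/-3 = 9

9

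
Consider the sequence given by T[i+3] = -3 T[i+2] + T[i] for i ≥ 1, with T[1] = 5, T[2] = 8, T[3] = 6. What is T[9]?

3252

T[4] = -3·6 + 5 = -13
T[5] = -3·(-13) + 8 = 47
T[6] = -3·47 + 6 = -135
T[7] = -3·(-135) + (-13) = 392
T[8] = -3·392 + 47 = -1129
T[9] = -3·(-1129) + (-135) = 3252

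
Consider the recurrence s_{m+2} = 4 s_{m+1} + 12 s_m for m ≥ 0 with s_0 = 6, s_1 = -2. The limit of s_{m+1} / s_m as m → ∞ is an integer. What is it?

6

The characteristic equation is r^2 - 4r - 12 = 0, which factors as (r - 6)(r + 2) = 0.
So the roots are 6 and -2. Since |6| > |-2| and the coefficient of 6^m is non-zero, the ratio tends to 6.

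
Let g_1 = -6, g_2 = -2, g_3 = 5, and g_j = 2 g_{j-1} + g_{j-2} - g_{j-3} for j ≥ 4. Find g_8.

g_4 = 2*5 + (-2) - (-6) = 14
g_5 = 2*14 + 5 - (-2) = 35
g_6 = 2*35 + 14 - 5 = 79
g_7 = 2*79 + 35 - 14 = 179
g_8 = 2*179 + 79 - 35 = 402

402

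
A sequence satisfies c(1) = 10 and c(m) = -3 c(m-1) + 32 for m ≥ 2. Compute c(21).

6973568810

The fixed point is 32/(1 + 3) = 8, so c(m) - 8 = -3(c(m-1) - 8).
Hence c(m) = 2·(-3)^{m-1} + 8.
c(21) = 2·(-3)^{20} + 8 = 2·3486784401 + 8 = 6973568810.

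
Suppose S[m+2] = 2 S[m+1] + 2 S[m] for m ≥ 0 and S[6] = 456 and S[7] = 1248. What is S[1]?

6

Rearranging, S[m-2] = (S[m] - 2 S[m-1]) / 2.
S[5] = (1248 - 2*456) / 2 = 336/2 = 168
S[4] = (456 - 2*168) / 2 = 120/2 = 60
S[3] = (168 - 2*60) / 2 = 48/2 = 24
S[2] = (60 - 2*24) / 2 = 12/2 = 6
S[1] = (24 - 2*6) / 2 = 12/2 = 6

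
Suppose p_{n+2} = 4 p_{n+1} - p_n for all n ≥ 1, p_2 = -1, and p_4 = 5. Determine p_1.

Let p_1 = x.
p_3 = -4 - x
p_4 = -15 - 4x
So -15 - 4x = 5, giving x = -5.

-5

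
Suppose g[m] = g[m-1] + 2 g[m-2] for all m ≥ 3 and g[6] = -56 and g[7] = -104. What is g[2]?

-6

Rearranging, g[m-2] = (g[m] - g[m-1]) / 2.
g[5] = (-104 - (-56)) / 2 = -48/2 = -24
g[4] = (-56 - (-24)) / 2 = -32/2 = -16
g[3] = (-24 - (-16)) / 2 = -8/2 = -4
g[2] = (-16 - (-4)) / 2 = -12/2 = -6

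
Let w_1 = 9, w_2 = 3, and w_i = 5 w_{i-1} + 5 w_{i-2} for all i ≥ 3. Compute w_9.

w_3 = 5(3) + 5(9) = 60
w_4 = 5(60) + 5(3) = 315
w_5 = 5(315) + 5(60) = 1875
w_6 = 5(1875) + 5(315) = 10950
w_7 = 5(10950) + 5(1875) = 64125
w_8 = 5(64125) + 5(10950) = 375375
w_9 = 5(375375) + 5(64125) = 2197500

2197500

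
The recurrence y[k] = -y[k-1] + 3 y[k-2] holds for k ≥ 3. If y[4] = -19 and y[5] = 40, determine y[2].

-4

Rearranging, y[k-2] = (y[k] + y[k-1]) / 3.
y[3] = (40 + (-19)) / 3 = 21/3 = 7
y[2] = (-19 + 7) / 3 = -12/3 = -4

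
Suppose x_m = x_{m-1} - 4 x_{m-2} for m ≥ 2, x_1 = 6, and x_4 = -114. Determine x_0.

-6

Let x_0 = w.
x_2 = 6 - 4w
x_3 = -18 - 4w
x_4 = -42 + 12w
So -42 + 12w = -114, giving w = -6.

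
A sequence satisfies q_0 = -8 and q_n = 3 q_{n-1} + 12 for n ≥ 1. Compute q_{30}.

-411782264189304

The fixed point is 12/(1 - 3) = -6, so q_n + 6 = 3(q_{n-1} + 6).
Hence q_n = -2·3^n - 6.
q_{30} = -2·3^{30} - 6 = -2·205891132094649 - 6 = -411782264189304.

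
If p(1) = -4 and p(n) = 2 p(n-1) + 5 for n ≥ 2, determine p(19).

262139

The fixed point is 5/(1 - 2) = -5, so p(n) + 5 = 2(p(n-1) + 5).
Hence p(n) = 1·2^{n-1} - 5.
p(19) = 1·2^{18} - 5 = 1·262144 - 5 = 262139.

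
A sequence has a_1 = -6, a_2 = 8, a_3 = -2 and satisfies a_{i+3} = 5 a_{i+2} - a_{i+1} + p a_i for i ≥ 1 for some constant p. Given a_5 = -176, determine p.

4

a_4 = -18 - 6p
a_5 = -88 - 22p
So -88 - 22p = -176, giving p = 4.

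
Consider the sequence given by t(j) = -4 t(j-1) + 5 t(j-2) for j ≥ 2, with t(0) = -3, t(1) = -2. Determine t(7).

13018

t(2) = -4·(-2) + 5·(-3) = -7
t(3) = -4·(-7) + 5·(-2) = 18
t(4) = -4·18 + 5·(-7) = -107
t(5) = -4·(-107) + 5·18 = 518
t(6) = -4·518 + 5·(-107) = -2607
t(7) = -4·(-2607) + 5·518 = 13018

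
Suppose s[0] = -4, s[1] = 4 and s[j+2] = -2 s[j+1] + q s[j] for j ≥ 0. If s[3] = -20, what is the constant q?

s[2] = -8 - 4q
s[3] = 16 + 12q
So 16 + 12q = -20, giving q = -3.

-3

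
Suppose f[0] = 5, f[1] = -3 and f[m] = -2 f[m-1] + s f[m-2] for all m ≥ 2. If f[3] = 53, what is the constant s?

-5

f[2] = 6 + 5s
f[3] = -12 - 13s
So -12 - 13s = 53, giving s = -5.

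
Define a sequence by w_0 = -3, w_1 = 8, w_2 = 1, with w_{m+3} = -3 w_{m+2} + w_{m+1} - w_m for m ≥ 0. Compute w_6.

-339

w_3 = -3(1) + 8 - (-3) = 8
w_4 = -3(8) + 1 - 8 = -31
w_5 = -3(-31) + 8 - 1 = 100
w_6 = -3(100) + (-31) - 8 = -339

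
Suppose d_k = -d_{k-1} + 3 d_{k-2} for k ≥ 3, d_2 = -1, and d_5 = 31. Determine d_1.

Let d_1 = x.
d_3 = 1 + 3x
d_4 = -4 - 3x
d_5 = 7 + 12x
So 7 + 12x = 31, giving x = 2.

2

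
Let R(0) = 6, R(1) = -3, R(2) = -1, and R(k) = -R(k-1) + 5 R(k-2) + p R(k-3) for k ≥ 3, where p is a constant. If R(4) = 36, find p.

R(3) = -14 + 6p
R(4) = 9 - 9p
So 9 - 9p = 36, giving p = -3.

-3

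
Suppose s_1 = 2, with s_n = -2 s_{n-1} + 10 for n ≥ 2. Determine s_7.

-82

s_2 = -2(2) + 10 = 6
s_3 = -2(6) + 10 = -2
s_4 = -2(-2) + 10 = 14
s_5 = -2(14) + 10 = -18
s_6 = -2(-18) + 10 = 46
s_7 = -2(46) + 10 = -82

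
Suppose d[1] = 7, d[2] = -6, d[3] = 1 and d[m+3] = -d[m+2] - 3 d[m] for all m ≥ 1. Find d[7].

109

d[4] = -1 - 3(7) = -22
d[5] = -(-22) - 3(-6) = 40
d[6] = -40 - 3(1) = -43
d[7] = -(-43) - 3(-22) = 109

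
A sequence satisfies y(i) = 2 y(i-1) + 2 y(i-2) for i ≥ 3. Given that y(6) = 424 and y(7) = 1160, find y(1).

Rearranging, y(i-2) = (y(i) - 2 y(i-1)) / 2.
y(5) = (1160 - 2*424) / 2 = 312/2 = 156
y(4) = (424 - 2*156) / 2 = 112/2 = 56
y(3) = (156 - 2*56) / 2 = 44/2 = 22
y(2) = (56 - 2*22) / 2 = 12/2 = 6
y(1) = (22 - 2*6) / 2 = 10/2 = 5

5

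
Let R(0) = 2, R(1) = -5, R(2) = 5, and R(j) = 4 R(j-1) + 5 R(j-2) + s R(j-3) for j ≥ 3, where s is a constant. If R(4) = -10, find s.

R(3) = -5 + 2s
R(4) = 5 + 3s
So 5 + 3s = -10, giving s = -5.

-5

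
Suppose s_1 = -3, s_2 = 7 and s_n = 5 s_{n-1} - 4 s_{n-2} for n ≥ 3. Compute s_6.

3407

s_3 = 5*7 - 4*(-3) = 47
s_4 = 5*47 - 4*7 = 207
s_5 = 5*207 - 4*47 = 847
s_6 = 5*847 - 4*207 = 3407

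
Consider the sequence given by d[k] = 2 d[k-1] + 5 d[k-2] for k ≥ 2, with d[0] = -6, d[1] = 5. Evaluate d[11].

-620615

d[2] = 2(5) + 5(-6) = -20
d[3] = 2(-20) + 5(5) = -15
d[4] = 2(-15) + 5(-20) = -130
d[5] = 2(-130) + 5(-15) = -335
d[6] = 2(-335) + 5(-130) = -1320
d[7] = 2(-1320) + 5(-335) = -4315
d[8] = 2(-4315) + 5(-1320) = -15230
d[9] = 2(-15230) + 5(-4315) = -52035
d[10] = 2(-52035) + 5(-15230) = -180220
d[11] = 2(-180220) + 5(-52035) = -620615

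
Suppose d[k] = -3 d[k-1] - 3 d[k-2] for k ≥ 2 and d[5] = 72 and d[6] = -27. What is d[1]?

5

Rearranging, d[k-2] = (d[k] + 3 d[k-1]) / -3.
d[4] = (-27 + 3(72)) / -3 = 189/-3 = -63
d[3] = (72 + 3(-63)) / -3 = -117/-3 = 39
d[2] = (-63 + 3(39)) / -3 = 54/-3 = -18
d[1] = (39 + 3(-18)) / -3 = -15/-3 = 5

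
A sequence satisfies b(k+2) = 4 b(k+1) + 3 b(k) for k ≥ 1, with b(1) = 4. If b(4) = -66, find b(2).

-6

Let b(2) = v.
b(3) = 12 + 4v
b(4) = 48 + 19v
So 48 + 19v = -66, giving v = -6.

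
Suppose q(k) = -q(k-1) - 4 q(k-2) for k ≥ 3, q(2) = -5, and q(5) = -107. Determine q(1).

Let q(1) = w.
q(3) = 5 - 4w
q(4) = 15 + 4w
q(5) = -35 + 12w
So -35 + 12w = -107, giving w = -6.

-6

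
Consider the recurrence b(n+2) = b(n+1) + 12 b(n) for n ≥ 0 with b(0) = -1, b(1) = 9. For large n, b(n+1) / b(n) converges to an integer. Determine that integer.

The characteristic equation is r^2 - r - 12 = 0, which factors as (r - 4)(r + 3) = 0.
So the roots are 4 and -3. Since |4| > |-3| and the coefficient of 4^n is non-zero, the ratio tends to 4.

4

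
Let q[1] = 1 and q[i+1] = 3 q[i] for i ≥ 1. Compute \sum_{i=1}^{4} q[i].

q[2] = 3·1 = 3
q[3] = 3·3 = 9
q[4] = 3·9 = 27
Sum = 1 + 3 + 9 + 27 = 40

40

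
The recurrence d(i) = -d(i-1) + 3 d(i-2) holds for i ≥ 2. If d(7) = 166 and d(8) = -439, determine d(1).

Rearranging, d(i-2) = (d(i) + d(i-1)) / 3.
d(6) = (-439 + 166) / 3 = -273/3 = -91
d(5) = (166 + (-91)) / 3 = 75/3 = 25
d(4) = (-91 + 25) / 3 = -66/3 = -22
d(3) = (25 + (-22)) / 3 = 3/3 = 1
d(2) = (-22 + 1) / 3 = -21/3 = -7
d(1) = (1 + (-7)) / 3 = -6/3 = -2

-2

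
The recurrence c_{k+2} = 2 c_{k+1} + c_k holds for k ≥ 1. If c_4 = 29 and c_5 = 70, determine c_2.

5

Rearranging, c_{k-2} = c_k - 2 c_{k-1}.
c_3 = 70 - 2(29) = 12
c_2 = 29 - 2(12) = 5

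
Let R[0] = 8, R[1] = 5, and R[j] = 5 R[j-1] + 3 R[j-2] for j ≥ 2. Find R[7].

246125

R[2] = 5·5 + 3·8 = 49
R[3] = 5·49 + 3·5 = 260
R[4] = 5·260 + 3·49 = 1447
R[5] = 5·1447 + 3·260 = 8015
R[6] = 5·8015 + 3·1447 = 44416
R[7] = 5·44416 + 3·8015 = 246125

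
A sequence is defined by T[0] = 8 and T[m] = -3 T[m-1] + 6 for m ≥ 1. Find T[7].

T[1] = -3·8 + 6 = -18
T[2] = -3·(-18) + 6 = 60
T[3] = -3·60 + 6 = -174
T[4] = -3·(-174) + 6 = 528
T[5] = -3·528 + 6 = -1578
T[6] = -3·(-1578) + 6 = 4740
T[7] = -3·4740 + 6 = -14214

-14214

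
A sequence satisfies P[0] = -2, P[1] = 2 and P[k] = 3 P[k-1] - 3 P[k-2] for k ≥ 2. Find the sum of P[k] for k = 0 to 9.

-966

P[2] = 3(2) - 3(-2) = 12
P[3] = 3(12) - 3(2) = 30
P[4] = 3(30) - 3(12) = 54
P[5] = 3(54) - 3(30) = 72
P[6] = 3(72) - 3(54) = 54
P[7] = 3(54) - 3(72) = -54
P[8] = 3(-54) - 3(54) = -324
P[9] = 3(-324) - 3(-54) = -810
Sum = (-2) + 2 + 12 + 30 + 54 + 72 + 54 + (-54) + (-324) + (-810) = -966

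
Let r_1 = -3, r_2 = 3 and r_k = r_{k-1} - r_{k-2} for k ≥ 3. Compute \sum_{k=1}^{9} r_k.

r_3 = 3 - (-3) = 6
r_4 = 6 - 3 = 3
r_5 = 3 - 6 = -3
r_6 = (-3) - 3 = -6
r_7 = (-6) - (-3) = -3
r_8 = (-3) - (-6) = 3
r_9 = 3 - (-3) = 6
Sum = (-3) + 3 + 6 + 3 + (-3) + (-6) + (-3) + 3 + 6 = 6

6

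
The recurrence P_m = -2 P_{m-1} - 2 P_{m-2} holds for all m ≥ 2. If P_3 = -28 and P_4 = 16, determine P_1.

-6

Rearranging, P_{m-2} = (P_m + 2 P_{m-1}) / -2.
P_2 = (16 + 2*(-28)) / -2 = -40/-2 = 20
P_1 = (-28 + 2*20) / -2 = 12/-2 = -6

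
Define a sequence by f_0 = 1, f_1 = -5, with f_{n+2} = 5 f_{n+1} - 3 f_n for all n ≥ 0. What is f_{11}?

f_2 = 5·(-5) - 3·1 = -28
f_3 = 5·(-28) - 3·(-5) = -125
f_4 = 5·(-125) - 3·(-28) = -541
f_5 = 5·(-541) - 3·(-125) = -2330
f_6 = 5·(-2330) - 3·(-541) = -10027
f_7 = 5·(-10027) - 3·(-2330) = -43145
f_8 = 5·(-43145) - 3·(-10027) = -185644
f_9 = 5·(-185644) - 3·(-43145) = -798785
f_{10} = 5·(-798785) - 3·(-185644) = -3436993
f_{11} = 5·(-3436993) - 3·(-798785) = -14788610

-14788610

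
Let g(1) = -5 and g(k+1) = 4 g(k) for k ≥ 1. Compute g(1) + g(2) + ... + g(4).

g(2) = 4(-5) = -20
g(3) = 4(-20) = -80
g(4) = 4(-80) = -320
Sum = (-5) + (-20) + (-80) + (-320) = -425

-425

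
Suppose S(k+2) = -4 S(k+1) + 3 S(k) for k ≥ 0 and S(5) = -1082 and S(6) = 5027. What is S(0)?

Rearranging, S(k-2) = (S(k) + 4 S(k-1)) / 3.
S(4) = (5027 + 4·(-1082)) / 3 = 699/3 = 233
S(3) = (-1082 + 4·233) / 3 = -150/3 = -50
S(2) = (233 + 4·(-50)) / 3 = 33/3 = 11
S(1) = (-50 + 4·11) / 3 = -6/3 = -2
S(0) = (11 + 4·(-2)) / 3 = 3/3 = 1

1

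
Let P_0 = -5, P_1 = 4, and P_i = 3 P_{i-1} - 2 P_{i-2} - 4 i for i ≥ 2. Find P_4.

22

P_2 = 3*4 - 2*(-5) - 8 = 14
P_3 = 3*14 - 2*4 - 12 = 22
P_4 = 3*22 - 2*14 - 16 = 22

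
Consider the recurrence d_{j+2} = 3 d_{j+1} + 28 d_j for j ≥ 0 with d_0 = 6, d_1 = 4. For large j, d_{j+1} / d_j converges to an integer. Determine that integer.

The characteristic equation is r^2 - 3r - 28 = 0, which factors as (r - 7)(r + 4) = 0.
So the roots are 7 and -4. Since |7| > |-4| and the coefficient of 7^j is non-zero, the ratio tends to 7.

7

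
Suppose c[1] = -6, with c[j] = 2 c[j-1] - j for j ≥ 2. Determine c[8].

c[2] = 2*(-6) - 2 = -14
c[3] = 2*(-14) - 3 = -31
c[4] = 2*(-31) - 4 = -66
c[5] = 2*(-66) - 5 = -137
c[6] = 2*(-137) - 6 = -280
c[7] = 2*(-280) - 7 = -567
c[8] = 2*(-567) - 8 = -1142

-1142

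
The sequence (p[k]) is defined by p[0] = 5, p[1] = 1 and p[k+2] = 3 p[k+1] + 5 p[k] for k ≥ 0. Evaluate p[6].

7033

p[2] = 3*1 + 5*5 = 28
p[3] = 3*28 + 5*1 = 89
p[4] = 3*89 + 5*28 = 407
p[5] = 3*407 + 5*89 = 1666
p[6] = 3*1666 + 5*407 = 7033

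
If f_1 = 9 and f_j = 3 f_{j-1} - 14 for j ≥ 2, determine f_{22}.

The fixed point is -14/(1 - 3) = 7, so f_j - 7 = 3(f_{j-1} - 7).
Hence f_j = 2·3^{j-1} + 7.
f_{22} = 2·3^{21} + 7 = 2·10460353203 + 7 = 20920706413.

20920706413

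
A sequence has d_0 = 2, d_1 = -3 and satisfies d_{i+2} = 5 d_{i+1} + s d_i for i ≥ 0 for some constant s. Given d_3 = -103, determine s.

-4

d_2 = -15 + 2s
d_3 = -75 + 7s
So -75 + 7s = -103, giving s = -4.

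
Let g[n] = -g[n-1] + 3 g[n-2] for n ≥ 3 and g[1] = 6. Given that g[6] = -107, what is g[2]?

Let g[2] = v.
g[3] = 18 - v
g[4] = -18 + 4v
g[5] = 72 - 7v
g[6] = -126 + 19v
So -126 + 19v = -107, giving v = 1.

1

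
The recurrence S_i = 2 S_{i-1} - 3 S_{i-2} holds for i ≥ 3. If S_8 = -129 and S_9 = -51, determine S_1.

Rearranging, S_{i-2} = (S_i - 2 S_{i-1}) / -3.
S_7 = (-51 - 2(-129)) / -3 = 207/-3 = -69
S_6 = (-129 - 2(-69)) / -3 = 9/-3 = -3
S_5 = (-69 - 2(-3)) / -3 = -63/-3 = 21
S_4 = (-3 - 2(21)) / -3 = -45/-3 = 15
S_3 = (21 - 2(15)) / -3 = -9/-3 = 3
S_2 = (15 - 2(3)) / -3 = 9/-3 = -3
S_1 = (3 - 2(-3)) / -3 = 9/-3 = -3

-3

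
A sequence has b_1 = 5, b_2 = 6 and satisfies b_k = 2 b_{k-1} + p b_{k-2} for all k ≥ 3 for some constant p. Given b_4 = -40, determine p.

b_3 = 12 + 5p
b_4 = 24 + 16p
So 24 + 16p = -40, giving p = -4.

-4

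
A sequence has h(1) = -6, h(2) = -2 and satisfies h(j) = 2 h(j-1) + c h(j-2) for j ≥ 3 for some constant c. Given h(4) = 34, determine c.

h(3) = -4 - 6c
h(4) = -8 - 14c
So -8 - 14c = 34, giving c = -3.

-3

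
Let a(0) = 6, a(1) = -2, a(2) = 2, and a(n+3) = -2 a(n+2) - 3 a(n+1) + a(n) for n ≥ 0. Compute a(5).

a(3) = -2*2 - 3*(-2) + 6 = 8
a(4) = -2*8 - 3*2 + (-2) = -24
a(5) = -2*(-24) - 3*8 + 2 = 26

26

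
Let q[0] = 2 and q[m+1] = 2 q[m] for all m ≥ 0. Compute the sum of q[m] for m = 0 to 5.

126

q[1] = 2·2 = 4
q[2] = 2·4 = 8
q[3] = 2·8 = 16
q[4] = 2·16 = 32
q[5] = 2·32 = 64
Sum = 2 + 4 + 8 + 16 + 32 + 64 = 126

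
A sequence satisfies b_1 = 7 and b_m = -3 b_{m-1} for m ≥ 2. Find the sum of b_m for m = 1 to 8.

b_2 = -3·7 = -21
b_3 = -3·(-21) = 63
b_4 = -3·63 = -189
b_5 = -3·(-189) = 567
b_6 = -3·567 = -1701
b_7 = -3·(-1701) = 5103
b_8 = -3·5103 = -15309
Sum = 7 + (-21) + 63 + (-189) + 567 + (-1701) + 5103 + (-15309) = -11480

-11480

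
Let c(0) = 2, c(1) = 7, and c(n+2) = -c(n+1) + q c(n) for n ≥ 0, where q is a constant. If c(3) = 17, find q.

2

c(2) = -7 + 2q
c(3) = 7 + 5q
So 7 + 5q = 17, giving q = 2.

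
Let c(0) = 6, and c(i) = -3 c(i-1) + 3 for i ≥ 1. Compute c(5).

c(1) = -3*6 + 3 = -15
c(2) = -3*(-15) + 3 = 48
c(3) = -3*48 + 3 = -141
c(4) = -3*(-141) + 3 = 426
c(5) = -3*426 + 3 = -1275

-1275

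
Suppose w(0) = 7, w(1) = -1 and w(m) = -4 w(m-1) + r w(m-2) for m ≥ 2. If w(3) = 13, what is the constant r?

w(2) = 4 + 7r
w(3) = -16 - 29r
So -16 - 29r = 13, giving r = -1.

-1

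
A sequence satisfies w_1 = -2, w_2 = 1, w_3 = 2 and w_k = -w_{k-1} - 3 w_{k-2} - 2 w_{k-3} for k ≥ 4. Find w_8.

-21

w_4 = -2 - 3(1) - 2(-2) = -1
w_5 = -(-1) - 3(2) - 2(1) = -7
w_6 = -(-7) - 3(-1) - 2(2) = 6
w_7 = -6 - 3(-7) - 2(-1) = 17
w_8 = -17 - 3(6) - 2(-7) = -21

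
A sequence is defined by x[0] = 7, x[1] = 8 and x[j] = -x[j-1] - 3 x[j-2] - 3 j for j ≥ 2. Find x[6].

x[2] = -8 - 3*7 - 6 = -35
x[3] = -(-35) - 3*8 - 9 = 2
x[4] = -2 - 3*(-35) - 12 = 91
x[5] = -91 - 3*2 - 15 = -112
x[6] = -(-112) - 3*91 - 18 = -179

-179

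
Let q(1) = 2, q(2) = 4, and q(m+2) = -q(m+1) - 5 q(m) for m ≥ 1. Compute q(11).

q(3) = -4 - 5·2 = -14
q(4) = -(-14) - 5·4 = -6
q(5) = -(-6) - 5·(-14) = 76
q(6) = -76 - 5·(-6) = -46
q(7) = -(-46) - 5·76 = -334
q(8) = -(-334) - 5·(-46) = 564
q(9) = -564 - 5·(-334) = 1106
q(10) = -1106 - 5·564 = -3926
q(11) = -(-3926) - 5·1106 = -1604

-1604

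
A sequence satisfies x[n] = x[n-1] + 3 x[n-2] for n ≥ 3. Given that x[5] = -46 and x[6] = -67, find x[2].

2

Rearranging, x[n-2] = (x[n] - x[n-1]) / 3.
x[4] = (-67 - (-46)) / 3 = -21/3 = -7
x[3] = (-46 - (-7)) / 3 = -39/3 = -13
x[2] = (-7 - (-13)) / 3 = 6/3 = 2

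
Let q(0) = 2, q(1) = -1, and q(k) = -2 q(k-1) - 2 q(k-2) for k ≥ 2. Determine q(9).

q(2) = -2·(-1) - 2·2 = -2
q(3) = -2·(-2) - 2·(-1) = 6
q(4) = -2·6 - 2·(-2) = -8
q(5) = -2·(-8) - 2·6 = 4
q(6) = -2·4 - 2·(-8) = 8
q(7) = -2·8 - 2·4 = -24
q(8) = -2·(-24) - 2·8 = 32
q(9) = -2·32 - 2·(-24) = -16

-16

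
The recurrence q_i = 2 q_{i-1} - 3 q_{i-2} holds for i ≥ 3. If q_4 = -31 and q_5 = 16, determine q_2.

Rearranging, q_{i-2} = (q_i - 2 q_{i-1}) / -3.
q_3 = (16 - 2·(-31)) / -3 = 78/-3 = -26
q_2 = (-31 - 2·(-26)) / -3 = 21/-3 = -7

-7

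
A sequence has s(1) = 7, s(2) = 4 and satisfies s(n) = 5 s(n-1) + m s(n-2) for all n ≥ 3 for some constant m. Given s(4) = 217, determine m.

s(3) = 20 + 7m
s(4) = 100 + 39m
So 100 + 39m = 217, giving m = 3.

3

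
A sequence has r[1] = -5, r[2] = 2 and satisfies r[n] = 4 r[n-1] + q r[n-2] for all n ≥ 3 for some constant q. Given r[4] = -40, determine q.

4

r[3] = 8 - 5q
r[4] = 32 - 18q
So 32 - 18q = -40, giving q = 4.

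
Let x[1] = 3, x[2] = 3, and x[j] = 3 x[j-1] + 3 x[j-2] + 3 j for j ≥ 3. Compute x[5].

x[3] = 3*3 + 3*3 + 9 = 27
x[4] = 3*27 + 3*3 + 12 = 102
x[5] = 3*102 + 3*27 + 15 = 402

402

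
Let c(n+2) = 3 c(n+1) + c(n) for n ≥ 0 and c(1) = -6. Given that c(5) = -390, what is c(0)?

Let c(0) = z.
c(2) = -18 + z
c(3) = -60 + 3z
c(4) = -198 + 10z
c(5) = -654 + 33z
So -654 + 33z = -390, giving z = 8.

8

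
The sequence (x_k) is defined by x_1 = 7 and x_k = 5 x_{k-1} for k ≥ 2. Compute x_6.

21875

x_2 = 5·7 = 35
x_3 = 5·35 = 175
x_4 = 5·175 = 875
x_5 = 5·875 = 4375
x_6 = 5·4375 = 21875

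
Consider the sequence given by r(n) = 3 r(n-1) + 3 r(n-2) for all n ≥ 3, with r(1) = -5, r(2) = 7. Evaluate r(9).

28350

r(3) = 3(7) + 3(-5) = 6
r(4) = 3(6) + 3(7) = 39
r(5) = 3(39) + 3(6) = 135
r(6) = 3(135) + 3(39) = 522
r(7) = 3(522) + 3(135) = 1971
r(8) = 3(1971) + 3(522) = 7479
r(9) = 3(7479) + 3(1971) = 28350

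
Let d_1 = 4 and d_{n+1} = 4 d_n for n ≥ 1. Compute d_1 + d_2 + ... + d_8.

d_2 = 4·4 = 16
d_3 = 4·16 = 64
d_4 = 4·64 = 256
d_5 = 4·256 = 1024
d_6 = 4·1024 = 4096
d_7 = 4·4096 = 16384
d_8 = 4·16384 = 65536
Sum = 4 + 16 + 64 + 256 + 1024 + 4096 + 16384 + 65536 = 87380

87380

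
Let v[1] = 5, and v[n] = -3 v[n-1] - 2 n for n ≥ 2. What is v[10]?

v[2] = -3*5 - 4 = -19
v[3] = -3*(-19) - 6 = 51
v[4] = -3*51 - 8 = -161
v[5] = -3*(-161) - 10 = 473
v[6] = -3*473 - 12 = -1431
v[7] = -3*(-1431) - 14 = 4279
v[8] = -3*4279 - 16 = -12853
v[9] = -3*(-12853) - 18 = 38541
v[10] = -3*38541 - 20 = -115643

-115643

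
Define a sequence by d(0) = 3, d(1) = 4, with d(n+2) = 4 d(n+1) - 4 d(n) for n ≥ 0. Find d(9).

d(2) = 4(4) - 4(3) = 4
d(3) = 4(4) - 4(4) = 0
d(4) = 4(0) - 4(4) = -16
d(5) = 4(-16) - 4(0) = -64
d(6) = 4(-64) - 4(-16) = -192
d(7) = 4(-192) - 4(-64) = -512
d(8) = 4(-512) - 4(-192) = -1280
d(9) = 4(-1280) - 4(-512) = -3072

-3072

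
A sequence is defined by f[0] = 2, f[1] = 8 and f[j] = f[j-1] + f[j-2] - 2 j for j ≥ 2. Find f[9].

f[2] = 8 + 2 - 4 = 6
f[3] = 6 + 8 - 6 = 8
f[4] = 8 + 6 - 8 = 6
f[5] = 6 + 8 - 10 = 4
f[6] = 4 + 6 - 12 = -2
f[7] = (-2) + 4 - 14 = -12
f[8] = (-12) + (-2) - 16 = -30
f[9] = (-30) + (-12) - 18 = -60

-60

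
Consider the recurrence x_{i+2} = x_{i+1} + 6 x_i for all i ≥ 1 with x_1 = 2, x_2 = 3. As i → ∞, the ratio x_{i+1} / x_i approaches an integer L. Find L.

3

The characteristic equation is r^2 - r - 6 = 0, which factors as (r - 3)(r + 2) = 0.
So the roots are 3 and -2. Since |3| > |-2| and the coefficient of 3^i is non-zero, the ratio tends to 3.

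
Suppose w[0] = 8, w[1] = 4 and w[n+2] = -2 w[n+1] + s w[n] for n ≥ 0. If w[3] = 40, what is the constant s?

w[2] = -8 + 8s
w[3] = 16 - 12s
So 16 - 12s = 40, giving s = -2.

-2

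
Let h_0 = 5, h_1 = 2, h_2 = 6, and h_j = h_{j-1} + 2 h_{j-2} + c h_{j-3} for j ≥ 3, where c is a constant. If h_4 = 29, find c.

1

h_3 = 10 + 5c
h_4 = 22 + 7c
So 22 + 7c = 29, giving c = 1.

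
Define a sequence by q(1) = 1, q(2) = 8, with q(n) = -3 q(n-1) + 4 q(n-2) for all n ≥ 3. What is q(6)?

1436

q(3) = -3·8 + 4·1 = -20
q(4) = -3·(-20) + 4·8 = 92
q(5) = -3·92 + 4·(-20) = -356
q(6) = -3·(-356) + 4·92 = 1436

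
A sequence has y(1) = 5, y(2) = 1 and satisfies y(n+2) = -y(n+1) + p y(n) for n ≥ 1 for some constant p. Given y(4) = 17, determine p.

-4

y(3) = -1 + 5p
y(4) = 1 - 4p
So 1 - 4p = 17, giving p = -4.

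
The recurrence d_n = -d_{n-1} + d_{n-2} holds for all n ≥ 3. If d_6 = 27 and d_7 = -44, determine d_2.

3

Rearranging, d_{n-2} = d_n + d_{n-1}.
d_5 = -44 + 27 = -17
d_4 = 27 + (-17) = 10
d_3 = -17 + 10 = -7
d_2 = 10 + (-7) = 3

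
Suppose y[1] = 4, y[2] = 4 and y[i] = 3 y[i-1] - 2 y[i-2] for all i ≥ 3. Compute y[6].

y[3] = 3·4 - 2·4 = 4
y[4] = 3·4 - 2·4 = 4
y[5] = 3·4 - 2·4 = 4
y[6] = 3·4 - 2·4 = 4

4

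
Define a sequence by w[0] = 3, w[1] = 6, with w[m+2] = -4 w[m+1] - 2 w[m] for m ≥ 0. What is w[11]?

2015424

w[2] = -4·6 - 2·3 = -30
w[3] = -4·(-30) - 2·6 = 108
w[4] = -4·108 - 2·(-30) = -372
w[5] = -4·(-372) - 2·108 = 1272
w[6] = -4·1272 - 2·(-372) = -4344
w[7] = -4·(-4344) - 2·1272 = 14832
w[8] = -4·14832 - 2·(-4344) = -50640
w[9] = -4·(-50640) - 2·14832 = 172896
w[10] = -4·172896 - 2·(-50640) = -590304
w[11] = -4·(-590304) - 2·172896 = 2015424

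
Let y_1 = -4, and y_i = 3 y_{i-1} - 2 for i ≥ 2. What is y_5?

-404

y_2 = 3*(-4) - 2 = -14
y_3 = 3*(-14) - 2 = -44
y_4 = 3*(-44) - 2 = -134
y_5 = 3*(-134) - 2 = -404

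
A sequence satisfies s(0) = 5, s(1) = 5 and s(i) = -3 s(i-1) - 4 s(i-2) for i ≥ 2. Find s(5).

s(2) = -3·5 - 4·5 = -35
s(3) = -3·(-35) - 4·5 = 85
s(4) = -3·85 - 4·(-35) = -115
s(5) = -3·(-115) - 4·85 = 5

5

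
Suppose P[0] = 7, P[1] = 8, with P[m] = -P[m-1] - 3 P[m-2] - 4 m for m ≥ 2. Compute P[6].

-189

P[2] = -8 - 3*7 - 8 = -37
P[3] = -(-37) - 3*8 - 12 = 1
P[4] = -1 - 3*(-37) - 16 = 94
P[5] = -94 - 3*1 - 20 = -117
P[6] = -(-117) - 3*94 - 24 = -189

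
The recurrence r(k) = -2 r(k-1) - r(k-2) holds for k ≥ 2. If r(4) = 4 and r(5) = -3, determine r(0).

Rearranging, r(k-2) = -(r(k) + 2 r(k-1)).
r(3) = -(-3 + 2·4) = -5
r(2) = -(4 + 2·(-5)) = 6
r(1) = -(-5 + 2·6) = -7
r(0) = -(6 + 2·(-7)) = 8

8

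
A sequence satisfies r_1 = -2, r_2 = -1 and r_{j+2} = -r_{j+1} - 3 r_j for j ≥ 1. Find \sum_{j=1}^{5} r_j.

-17

r_3 = -(-1) - 3·(-2) = 7
r_4 = -7 - 3·(-1) = -4
r_5 = -(-4) - 3·7 = -17
Sum = (-2) + (-1) + 7 + (-4) + (-17) = -17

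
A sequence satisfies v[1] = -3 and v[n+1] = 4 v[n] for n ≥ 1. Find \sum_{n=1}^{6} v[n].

v[2] = 4(-3) = -12
v[3] = 4(-12) = -48
v[4] = 4(-48) = -192
v[5] = 4(-192) = -768
v[6] = 4(-768) = -3072
Sum = (-3) + (-12) + (-48) + (-192) + (-768) + (-3072) = -4095

-4095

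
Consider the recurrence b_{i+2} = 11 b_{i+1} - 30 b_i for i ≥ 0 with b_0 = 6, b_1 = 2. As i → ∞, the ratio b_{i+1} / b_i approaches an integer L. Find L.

6

The characteristic equation is r^2 - 11r + 30 = 0, which factors as (r - 6)(r - 5) = 0.
So the roots are 6 and 5. Since |6| > |5| and the coefficient of 6^i is non-zero, the ratio tends to 6.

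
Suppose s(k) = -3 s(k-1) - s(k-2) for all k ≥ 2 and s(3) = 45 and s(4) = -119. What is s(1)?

Rearranging, s(k-2) = -(s(k) + 3 s(k-1)).
s(2) = -(-119 + 3*45) = -16
s(1) = -(45 + 3*(-16)) = 3

3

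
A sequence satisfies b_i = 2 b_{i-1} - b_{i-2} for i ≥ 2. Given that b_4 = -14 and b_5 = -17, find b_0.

Rearranging, b_{i-2} = -(b_i - 2 b_{i-1}).
b_3 = -(-17 - 2·(-14)) = -11
b_2 = -(-14 - 2·(-11)) = -8
b_1 = -(-11 - 2·(-8)) = -5
b_0 = -(-8 - 2·(-5)) = -2

-2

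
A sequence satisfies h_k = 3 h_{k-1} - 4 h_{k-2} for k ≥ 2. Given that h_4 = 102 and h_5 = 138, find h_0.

-6

Rearranging, h_{k-2} = (h_k - 3 h_{k-1}) / -4.
h_3 = (138 - 3(102)) / -4 = -168/-4 = 42
h_2 = (102 - 3(42)) / -4 = -24/-4 = 6
h_1 = (42 - 3(6)) / -4 = 24/-4 = -6
h_0 = (6 - 3(-6)) / -4 = 24/-4 = -6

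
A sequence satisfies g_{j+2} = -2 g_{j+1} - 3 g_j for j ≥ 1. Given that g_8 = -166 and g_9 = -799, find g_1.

Rearranging, g_{j-2} = (g_j + 2 g_{j-1}) / -3.
g_7 = (-799 + 2·(-166)) / -3 = -1131/-3 = 377
g_6 = (-166 + 2·377) / -3 = 588/-3 = -196
g_5 = (377 + 2·(-196)) / -3 = -15/-3 = 5
g_4 = (-196 + 2·5) / -3 = -186/-3 = 62
g_3 = (5 + 2·62) / -3 = 129/-3 = -43
g_2 = (62 + 2·(-43)) / -3 = -24/-3 = 8
g_1 = (-43 + 2·8) / -3 = -27/-3 = 9

9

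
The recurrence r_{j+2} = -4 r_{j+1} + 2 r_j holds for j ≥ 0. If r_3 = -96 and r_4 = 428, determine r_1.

Rearranging, r_{j-2} = (r_j + 4 r_{j-1}) / 2.
r_2 = (428 + 4·(-96)) / 2 = 44/2 = 22
r_1 = (-96 + 4·22) / 2 = -8/2 = -4

-4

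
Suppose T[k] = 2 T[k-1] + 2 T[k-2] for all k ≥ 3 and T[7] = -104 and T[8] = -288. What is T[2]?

-6

Rearranging, T[k-2] = (T[k] - 2 T[k-1]) / 2.
T[6] = (-288 - 2·(-104)) / 2 = -80/2 = -40
T[5] = (-104 - 2·(-40)) / 2 = -24/2 = -12
T[4] = (-40 - 2·(-12)) / 2 = -16/2 = -8
T[3] = (-12 - 2·(-8)) / 2 = 4/2 = 2
T[2] = (-8 - 2·2) / 2 = -12/2 = -6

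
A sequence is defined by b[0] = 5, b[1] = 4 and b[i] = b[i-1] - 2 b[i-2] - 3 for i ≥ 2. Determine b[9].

-56

b[2] = 4 - 2(5) - 3 = -9
b[3] = (-9) - 2(4) - 3 = -20
b[4] = (-20) - 2(-9) - 3 = -5
b[5] = (-5) - 2(-20) - 3 = 32
b[6] = 32 - 2(-5) - 3 = 39
b[7] = 39 - 2(32) - 3 = -28
b[8] = (-28) - 2(39) - 3 = -109
b[9] = (-109) - 2(-28) - 3 = -56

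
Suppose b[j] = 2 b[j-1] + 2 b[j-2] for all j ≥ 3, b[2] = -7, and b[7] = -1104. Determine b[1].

Let b[1] = v.
b[3] = -14 + 2v
b[4] = -42 + 4v
b[5] = -112 + 12v
b[6] = -308 + 32v
b[7] = -840 + 88v
So -840 + 88v = -1104, giving v = -3.

-3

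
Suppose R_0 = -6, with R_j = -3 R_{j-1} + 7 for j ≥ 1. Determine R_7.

16951

R_1 = -3(-6) + 7 = 25
R_2 = -3(25) + 7 = -68
R_3 = -3(-68) + 7 = 211
R_4 = -3(211) + 7 = -626
R_5 = -3(-626) + 7 = 1885
R_6 = -3(1885) + 7 = -5648
R_7 = -3(-5648) + 7 = 16951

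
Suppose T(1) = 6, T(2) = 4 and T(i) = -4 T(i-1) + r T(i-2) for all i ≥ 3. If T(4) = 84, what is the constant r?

-1

T(3) = -16 + 6r
T(4) = 64 - 20r
So 64 - 20r = 84, giving r = -1.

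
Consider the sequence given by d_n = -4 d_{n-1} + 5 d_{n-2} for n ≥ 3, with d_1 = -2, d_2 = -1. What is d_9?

d_3 = -4*(-1) + 5*(-2) = -6
d_4 = -4*(-6) + 5*(-1) = 19
d_5 = -4*19 + 5*(-6) = -106
d_6 = -4*(-106) + 5*19 = 519
d_7 = -4*519 + 5*(-106) = -2606
d_8 = -4*(-2606) + 5*519 = 13019
d_9 = -4*13019 + 5*(-2606) = -65106

-65106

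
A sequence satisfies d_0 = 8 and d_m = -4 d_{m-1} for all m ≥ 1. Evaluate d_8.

524288

d_1 = -4(8) = -32
d_2 = -4(-32) = 128
d_3 = -4(128) = -512
d_4 = -4(-512) = 2048
d_5 = -4(2048) = -8192
d_6 = -4(-8192) = 32768
d_7 = -4(32768) = -131072
d_8 = -4(-131072) = 524288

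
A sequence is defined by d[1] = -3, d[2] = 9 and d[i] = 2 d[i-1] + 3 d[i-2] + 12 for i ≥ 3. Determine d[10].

59049

d[3] = 2(9) + 3(-3) + 12 = 21
d[4] = 2(21) + 3(9) + 12 = 81
d[5] = 2(81) + 3(21) + 12 = 237
d[6] = 2(237) + 3(81) + 12 = 729
d[7] = 2(729) + 3(237) + 12 = 2181
d[8] = 2(2181) + 3(729) + 12 = 6561
d[9] = 2(6561) + 3(2181) + 12 = 19677
d[10] = 2(19677) + 3(6561) + 12 = 59049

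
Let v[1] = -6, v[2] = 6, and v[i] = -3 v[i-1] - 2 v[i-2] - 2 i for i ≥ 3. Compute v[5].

-34

v[3] = -3·6 - 2·(-6) - 6 = -12
v[4] = -3·(-12) - 2·6 - 8 = 16
v[5] = -3·16 - 2·(-12) - 10 = -34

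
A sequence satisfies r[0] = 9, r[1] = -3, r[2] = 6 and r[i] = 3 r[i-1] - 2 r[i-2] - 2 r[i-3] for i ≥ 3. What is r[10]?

r[3] = 3·6 - 2·(-3) - 2·9 = 6
r[4] = 3·6 - 2·6 - 2·(-3) = 12
r[5] = 3·12 - 2·6 - 2·6 = 12
r[6] = 3·12 - 2·12 - 2·6 = 0
r[7] = 3·0 - 2·12 - 2·12 = -48
r[8] = 3·(-48) - 2·0 - 2·12 = -168
r[9] = 3·(-168) - 2·(-48) - 2·0 = -408
r[10] = 3·(-408) - 2·(-168) - 2·(-48) = -792

-792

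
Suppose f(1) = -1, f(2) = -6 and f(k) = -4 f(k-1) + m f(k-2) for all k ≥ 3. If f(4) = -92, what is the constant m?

f(3) = 24 - m
f(4) = -96 - 2m
So -96 - 2m = -92, giving m = -2.

-2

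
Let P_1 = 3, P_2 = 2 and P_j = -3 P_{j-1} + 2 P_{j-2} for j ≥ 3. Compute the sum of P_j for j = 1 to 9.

P_3 = -3·2 + 2·3 = 0
P_4 = -3·0 + 2·2 = 4
P_5 = -3·4 + 2·0 = -12
P_6 = -3·(-12) + 2·4 = 44
P_7 = -3·44 + 2·(-12) = -156
P_8 = -3·(-156) + 2·44 = 556
P_9 = -3·556 + 2·(-156) = -1980
Sum = 3 + 2 + 0 + 4 + (-12) + 44 + (-156) + 556 + (-1980) = -1539

-1539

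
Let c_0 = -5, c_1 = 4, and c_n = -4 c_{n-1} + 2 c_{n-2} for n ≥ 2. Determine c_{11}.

17258752

c_2 = -4·4 + 2·(-5) = -26
c_3 = -4·(-26) + 2·4 = 112
c_4 = -4·112 + 2·(-26) = -500
c_5 = -4·(-500) + 2·112 = 2224
c_6 = -4·2224 + 2·(-500) = -9896
c_7 = -4·(-9896) + 2·2224 = 44032
c_8 = -4·44032 + 2·(-9896) = -195920
c_9 = -4·(-195920) + 2·44032 = 871744
c_{10} = -4·871744 + 2·(-195920) = -3878816
c_{11} = -4·(-3878816) + 2·871744 = 17258752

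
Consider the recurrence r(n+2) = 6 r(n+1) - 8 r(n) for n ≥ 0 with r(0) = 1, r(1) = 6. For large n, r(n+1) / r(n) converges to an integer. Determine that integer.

4

The characteristic equation is r^2 - 6r + 8 = 0, which factors as (r - 4)(r - 2) = 0.
So the roots are 4 and 2. Since |4| > |2| and the coefficient of 4^n is non-zero, the ratio tends to 4.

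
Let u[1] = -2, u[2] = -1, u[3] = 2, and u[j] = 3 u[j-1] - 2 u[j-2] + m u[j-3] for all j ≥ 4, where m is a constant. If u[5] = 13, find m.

u[4] = 8 - 2m
u[5] = 20 - 7m
So 20 - 7m = 13, giving m = 1.

1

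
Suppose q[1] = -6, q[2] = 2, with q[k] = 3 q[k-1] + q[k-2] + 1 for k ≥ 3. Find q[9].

2425

q[3] = 3*2 + (-6) + 1 = 1
q[4] = 3*1 + 2 + 1 = 6
q[5] = 3*6 + 1 + 1 = 20
q[6] = 3*20 + 6 + 1 = 67
q[7] = 3*67 + 20 + 1 = 222
q[8] = 3*222 + 67 + 1 = 734
q[9] = 3*734 + 222 + 1 = 2425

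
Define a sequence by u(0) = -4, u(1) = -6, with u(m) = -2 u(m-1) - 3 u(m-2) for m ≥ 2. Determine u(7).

42

u(2) = -2(-6) - 3(-4) = 24
u(3) = -2(24) - 3(-6) = -30
u(4) = -2(-30) - 3(24) = -12
u(5) = -2(-12) - 3(-30) = 114
u(6) = -2(114) - 3(-12) = -192
u(7) = -2(-192) - 3(114) = 42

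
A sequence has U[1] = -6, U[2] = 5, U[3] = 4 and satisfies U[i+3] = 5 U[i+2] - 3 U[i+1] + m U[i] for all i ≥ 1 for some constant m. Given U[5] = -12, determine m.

U[4] = 5 - 6m
U[5] = 13 - 25m
So 13 - 25m = -12, giving m = 1.

1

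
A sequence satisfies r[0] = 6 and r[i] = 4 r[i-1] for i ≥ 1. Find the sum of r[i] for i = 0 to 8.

r[1] = 4*6 = 24
r[2] = 4*24 = 96
r[3] = 4*96 = 384
r[4] = 4*384 = 1536
r[5] = 4*1536 = 6144
r[6] = 4*6144 = 24576
r[7] = 4*24576 = 98304
r[8] = 4*98304 = 393216
Sum = 6 + 24 + 96 + 384 + 1536 + 6144 + 24576 + 98304 + 393216 = 524286

524286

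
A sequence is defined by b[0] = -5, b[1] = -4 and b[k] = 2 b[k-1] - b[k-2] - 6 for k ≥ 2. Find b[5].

b[2] = 2(-4) - (-5) - 6 = -9
b[3] = 2(-9) - (-4) - 6 = -20
b[4] = 2(-20) - (-9) - 6 = -37
b[5] = 2(-37) - (-20) - 6 = -60

-60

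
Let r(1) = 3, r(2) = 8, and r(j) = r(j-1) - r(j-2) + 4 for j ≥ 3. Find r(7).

3

r(3) = 8 - 3 + 4 = 9
r(4) = 9 - 8 + 4 = 5
r(5) = 5 - 9 + 4 = 0
r(6) = 0 - 5 + 4 = -1
r(7) = (-1) - 0 + 4 = 3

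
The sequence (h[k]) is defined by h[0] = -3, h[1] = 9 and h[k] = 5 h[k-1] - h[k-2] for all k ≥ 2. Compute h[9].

2795199

h[2] = 5·9 - (-3) = 48
h[3] = 5·48 - 9 = 231
h[4] = 5·231 - 48 = 1107
h[5] = 5·1107 - 231 = 5304
h[6] = 5·5304 - 1107 = 25413
h[7] = 5·25413 - 5304 = 121761
h[8] = 5·121761 - 25413 = 583392
h[9] = 5·583392 - 121761 = 2795199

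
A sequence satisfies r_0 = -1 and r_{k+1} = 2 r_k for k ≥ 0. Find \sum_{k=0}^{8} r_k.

r_1 = 2(-1) = -2
r_2 = 2(-2) = -4
r_3 = 2(-4) = -8
r_4 = 2(-8) = -16
r_5 = 2(-16) = -32
r_6 = 2(-32) = -64
r_7 = 2(-64) = -128
r_8 = 2(-128) = -256
Sum = (-1) + (-2) + (-4) + (-8) + (-16) + (-32) + (-64) + (-128) + (-256) = -511

-511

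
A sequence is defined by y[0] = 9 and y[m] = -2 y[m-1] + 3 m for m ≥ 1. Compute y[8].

2142

y[1] = -2·9 + 3 = -15
y[2] = -2·(-15) + 6 = 36
y[3] = -2·36 + 9 = -63
y[4] = -2·(-63) + 12 = 138
y[5] = -2·138 + 15 = -261
y[6] = -2·(-261) + 18 = 540
y[7] = -2·540 + 21 = -1059
y[8] = -2·(-1059) + 24 = 2142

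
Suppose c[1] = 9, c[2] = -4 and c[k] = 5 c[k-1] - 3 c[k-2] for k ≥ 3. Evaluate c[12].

-26671453

c[3] = 5·(-4) - 3·9 = -47
c[4] = 5·(-47) - 3·(-4) = -223
c[5] = 5·(-223) - 3·(-47) = -974
c[6] = 5·(-974) - 3·(-223) = -4201
c[7] = 5·(-4201) - 3·(-974) = -18083
c[8] = 5·(-18083) - 3·(-4201) = -77812
c[9] = 5·(-77812) - 3·(-18083) = -334811
c[10] = 5·(-334811) - 3·(-77812) = -1440619
c[11] = 5·(-1440619) - 3·(-334811) = -6198662
c[12] = 5·(-6198662) - 3·(-1440619) = -26671453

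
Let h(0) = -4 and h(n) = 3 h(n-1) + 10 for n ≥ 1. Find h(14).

The fixed point is 10/(1 - 3) = -5, so h(n) + 5 = 3(h(n-1) + 5).
Hence h(n) = 1·3^n - 5.
h(14) = 1·3^{14} - 5 = 1·4782969 - 5 = 4782964.

4782964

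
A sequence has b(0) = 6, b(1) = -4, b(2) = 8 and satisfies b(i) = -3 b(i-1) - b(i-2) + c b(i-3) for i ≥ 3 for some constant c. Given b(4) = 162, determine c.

-5

b(3) = -20 + 6c
b(4) = 52 - 22c
So 52 - 22c = 162, giving c = -5.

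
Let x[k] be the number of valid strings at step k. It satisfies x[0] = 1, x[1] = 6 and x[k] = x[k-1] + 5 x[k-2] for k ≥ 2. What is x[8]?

x[2] = 6 + 5(1) = 11
x[3] = 11 + 5(6) = 41
x[4] = 41 + 5(11) = 96
x[5] = 96 + 5(41) = 301
x[6] = 301 + 5(96) = 781
x[7] = 781 + 5(301) = 2286
x[8] = 2286 + 5(781) = 6191

6191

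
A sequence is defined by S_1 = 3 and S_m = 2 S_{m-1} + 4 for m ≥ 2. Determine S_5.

108

S_2 = 2(3) + 4 = 10
S_3 = 2(10) + 4 = 24
S_4 = 2(24) + 4 = 52
S_5 = 2(52) + 4 = 108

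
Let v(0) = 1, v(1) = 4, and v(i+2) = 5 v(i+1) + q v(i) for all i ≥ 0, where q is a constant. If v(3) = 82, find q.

v(2) = 20 + q
v(3) = 100 + 9q
So 100 + 9q = 82, giving q = -2.

-2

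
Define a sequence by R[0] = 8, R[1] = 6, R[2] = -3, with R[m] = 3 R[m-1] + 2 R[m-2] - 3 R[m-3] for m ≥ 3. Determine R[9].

-36699

R[3] = 3(-3) + 2(6) - 3(8) = -21
R[4] = 3(-21) + 2(-3) - 3(6) = -87
R[5] = 3(-87) + 2(-21) - 3(-3) = -294
R[6] = 3(-294) + 2(-87) - 3(-21) = -993
R[7] = 3(-993) + 2(-294) - 3(-87) = -3306
R[8] = 3(-3306) + 2(-993) - 3(-294) = -11022
R[9] = 3(-11022) + 2(-3306) - 3(-993) = -36699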